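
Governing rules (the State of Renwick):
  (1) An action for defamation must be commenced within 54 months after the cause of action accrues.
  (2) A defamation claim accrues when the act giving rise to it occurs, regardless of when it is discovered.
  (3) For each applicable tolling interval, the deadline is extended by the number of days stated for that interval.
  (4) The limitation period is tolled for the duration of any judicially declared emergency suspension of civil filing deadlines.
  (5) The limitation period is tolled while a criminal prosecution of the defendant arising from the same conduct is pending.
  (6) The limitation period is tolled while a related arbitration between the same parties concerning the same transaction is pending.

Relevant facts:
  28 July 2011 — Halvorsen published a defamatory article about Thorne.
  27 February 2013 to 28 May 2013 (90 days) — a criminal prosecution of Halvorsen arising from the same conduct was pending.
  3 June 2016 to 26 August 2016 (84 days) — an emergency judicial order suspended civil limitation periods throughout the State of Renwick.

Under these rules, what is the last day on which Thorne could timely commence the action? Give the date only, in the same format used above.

27 April 2016

The limitation period began to run on 28 July 2011.
54 months from 28 July 2011 is 28 January 2016.
The pending criminal prosecution from 27 February 2013 to 28 May 2013 tolled the period for 90 days, extending the deadline to 27 April 2016.
The emergency suspension of filing deadlines from 3 June 2016 to 26 August 2016 began after the period had already run on 27 April 2016, so it has no tolling effect.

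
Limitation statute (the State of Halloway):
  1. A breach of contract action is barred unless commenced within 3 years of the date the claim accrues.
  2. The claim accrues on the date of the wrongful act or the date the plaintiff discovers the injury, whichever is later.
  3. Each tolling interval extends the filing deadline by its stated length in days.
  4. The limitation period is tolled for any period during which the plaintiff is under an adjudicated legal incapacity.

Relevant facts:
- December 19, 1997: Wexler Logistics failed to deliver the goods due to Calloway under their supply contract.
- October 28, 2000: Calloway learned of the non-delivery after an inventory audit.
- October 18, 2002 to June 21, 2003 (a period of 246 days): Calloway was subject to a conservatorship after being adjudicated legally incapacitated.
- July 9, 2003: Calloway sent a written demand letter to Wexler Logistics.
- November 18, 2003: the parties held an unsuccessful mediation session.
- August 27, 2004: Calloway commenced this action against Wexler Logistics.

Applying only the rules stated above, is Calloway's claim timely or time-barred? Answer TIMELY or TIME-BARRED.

Because discovery on October 28, 2000 post-dates the December 19, 1997 act, accrual under the later-of rule falls on October 28, 2000.
Adding the 3 years base period to October 28, 2000 gives a deadline of October 28, 2003, before any tolling.
The period was tolled for 246 days by the plaintiff's legal incapacity (October 18, 2002 to June 21, 2003), pushing the deadline to June 30, 2004.
None of the other events listed affects the running of the period under the stated rules.
The August 27, 2004 filing falls after the June 30, 2004 deadline; the claim is time-barred.

TIME-BARRED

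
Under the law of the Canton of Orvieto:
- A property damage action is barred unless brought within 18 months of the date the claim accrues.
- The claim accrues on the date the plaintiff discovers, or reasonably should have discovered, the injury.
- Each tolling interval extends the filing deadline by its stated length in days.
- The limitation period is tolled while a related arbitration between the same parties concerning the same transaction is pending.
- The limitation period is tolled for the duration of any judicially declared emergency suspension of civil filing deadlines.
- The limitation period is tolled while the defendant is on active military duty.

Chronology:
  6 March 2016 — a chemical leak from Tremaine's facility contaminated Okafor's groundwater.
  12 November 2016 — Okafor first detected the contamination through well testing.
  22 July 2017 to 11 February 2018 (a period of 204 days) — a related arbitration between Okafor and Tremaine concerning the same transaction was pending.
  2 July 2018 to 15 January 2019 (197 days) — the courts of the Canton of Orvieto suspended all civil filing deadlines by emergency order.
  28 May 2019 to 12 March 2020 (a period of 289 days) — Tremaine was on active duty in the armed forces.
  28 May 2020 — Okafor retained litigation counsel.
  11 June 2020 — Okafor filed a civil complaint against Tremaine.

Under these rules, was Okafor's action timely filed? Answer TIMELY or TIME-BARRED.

Under the discovery rule, the claim accrued on 12 November 2016, when Okafor discovered the injury — not on the 6 March 2016 date of the underlying act.
The untolled deadline — 18 months after 12 November 2016 — is 12 May 2018.
Because the pending related arbitration ran from 22 July 2017 to 11 February 2018, the deadline is extended by 204 days to 2 December 2018.
Because the emergency suspension of filing deadlines ran from 2 July 2018 to 15 January 2019, the deadline is extended by 197 days to 17 June 2019.
The defendant's active military service from 28 May 2019 to 12 March 2020 tolled the period for 289 days, extending the deadline to 1 April 2020.
The other events in the timeline have no effect on the limitation period under the stated rules.
Filing on 11 June 2020 missed the 1 April 2020 deadline — the action is time-barred.

TIME-BARRED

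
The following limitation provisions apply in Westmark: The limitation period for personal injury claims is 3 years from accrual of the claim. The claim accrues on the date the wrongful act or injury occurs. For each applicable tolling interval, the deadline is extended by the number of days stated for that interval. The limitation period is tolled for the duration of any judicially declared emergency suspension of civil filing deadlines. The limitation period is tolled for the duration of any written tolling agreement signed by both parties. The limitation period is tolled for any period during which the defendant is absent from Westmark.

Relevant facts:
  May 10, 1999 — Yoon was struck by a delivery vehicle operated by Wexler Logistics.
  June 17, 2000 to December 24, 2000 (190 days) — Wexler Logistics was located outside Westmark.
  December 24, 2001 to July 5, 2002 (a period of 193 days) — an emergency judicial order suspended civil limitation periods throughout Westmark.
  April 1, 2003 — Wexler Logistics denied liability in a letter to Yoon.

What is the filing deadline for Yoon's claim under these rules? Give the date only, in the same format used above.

May 28, 2003

The limitation period began to run on May 10, 1999.
Adding the 3 years base period to May 10, 1999 gives a deadline of May 10, 2002, before any tolling.
The defendant's absence from the jurisdiction from June 17, 2000 to December 24, 2000 tolled the period for 190 days, extending the deadline to November 16, 2002.
The period was tolled for 193 days by the emergency suspension of filing deadlines (December 24, 2001 to July 5, 2002), pushing the deadline to May 28, 2003.
The other events in the timeline have no effect on the limitation period under the stated rules.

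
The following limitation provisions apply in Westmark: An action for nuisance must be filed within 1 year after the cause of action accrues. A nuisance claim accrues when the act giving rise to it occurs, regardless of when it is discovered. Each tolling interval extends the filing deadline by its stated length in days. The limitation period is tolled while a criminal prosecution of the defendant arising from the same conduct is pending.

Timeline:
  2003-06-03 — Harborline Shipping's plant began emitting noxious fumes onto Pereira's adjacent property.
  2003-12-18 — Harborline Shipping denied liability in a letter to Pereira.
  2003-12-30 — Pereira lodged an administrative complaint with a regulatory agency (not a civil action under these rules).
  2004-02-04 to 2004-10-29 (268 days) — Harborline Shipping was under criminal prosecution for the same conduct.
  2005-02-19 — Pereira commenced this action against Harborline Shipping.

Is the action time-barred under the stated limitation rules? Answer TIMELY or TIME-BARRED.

The cause of action accrued on 2003-06-03, the date of the act.
1 year from 2003-06-03 is 2004-06-03.
The pending criminal prosecution from 2004-02-04 to 2004-10-29 tolled the period for 268 days, extending the deadline to 2005-02-26.
The other events in the timeline have no effect on the limitation period under the stated rules.
Pereira filed on 2005-02-19, before the 2005-02-26 deadline, so the action is timely.

TIMELY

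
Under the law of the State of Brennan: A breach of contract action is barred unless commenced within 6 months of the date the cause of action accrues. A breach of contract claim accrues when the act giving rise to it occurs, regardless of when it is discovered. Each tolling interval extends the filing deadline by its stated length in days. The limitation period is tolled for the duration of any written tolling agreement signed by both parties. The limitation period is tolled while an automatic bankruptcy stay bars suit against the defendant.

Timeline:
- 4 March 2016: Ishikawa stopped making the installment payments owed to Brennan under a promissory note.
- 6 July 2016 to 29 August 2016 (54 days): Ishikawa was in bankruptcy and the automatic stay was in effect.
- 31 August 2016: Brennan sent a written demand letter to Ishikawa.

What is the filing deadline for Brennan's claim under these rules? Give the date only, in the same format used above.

28 October 2016

The limitation period began to run on 4 March 2016.
The untolled deadline — 6 months after 4 March 2016 — is 4 September 2016.
The period was tolled for 54 days by the automatic bankruptcy stay (6 July 2016 to 29 August 2016), pushing the deadline to 28 October 2016.
Nothing else in the chronology tolls or restarts the period.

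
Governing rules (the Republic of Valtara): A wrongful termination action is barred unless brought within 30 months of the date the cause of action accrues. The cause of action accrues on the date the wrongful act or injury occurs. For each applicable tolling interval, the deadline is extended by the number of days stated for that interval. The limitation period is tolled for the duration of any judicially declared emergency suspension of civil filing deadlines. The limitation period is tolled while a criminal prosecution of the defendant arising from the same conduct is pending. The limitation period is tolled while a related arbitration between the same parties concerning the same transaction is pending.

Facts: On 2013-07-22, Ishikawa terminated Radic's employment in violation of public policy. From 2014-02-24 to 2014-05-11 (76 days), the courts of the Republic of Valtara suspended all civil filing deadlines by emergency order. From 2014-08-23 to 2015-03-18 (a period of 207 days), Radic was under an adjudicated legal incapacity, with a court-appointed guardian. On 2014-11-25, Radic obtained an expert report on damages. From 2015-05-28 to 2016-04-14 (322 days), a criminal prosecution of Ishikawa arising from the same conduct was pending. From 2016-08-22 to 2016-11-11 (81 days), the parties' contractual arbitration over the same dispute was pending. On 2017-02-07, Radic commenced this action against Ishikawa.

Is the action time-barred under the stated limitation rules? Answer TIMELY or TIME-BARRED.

The claim accrued on 2013-07-22, when the wrongful act occurred.
30 months from 2013-07-22 is 2016-01-22.
Because the emergency suspension of filing deadlines ran from 2014-02-24 to 2014-05-11, the deadline is extended by 76 days to 2016-04-07.
The pending criminal prosecution from 2015-05-28 to 2016-04-14 tolled the period for 322 days, extending the deadline to 2017-02-23.
The pending related arbitration from 2016-08-22 to 2016-11-11 tolled the period for 81 days, extending the deadline to 2017-05-15.
The plaintiff's legal incapacity from 2014-08-23 to 2015-03-18 does not toll the period, because no stated rule makes the plaintiff's incapacity a tolling event.
The other events in the timeline have no effect on the limitation period under the stated rules.
Radic filed on 2017-02-07, before the 2017-05-15 deadline, so the action is timely.

TIMELY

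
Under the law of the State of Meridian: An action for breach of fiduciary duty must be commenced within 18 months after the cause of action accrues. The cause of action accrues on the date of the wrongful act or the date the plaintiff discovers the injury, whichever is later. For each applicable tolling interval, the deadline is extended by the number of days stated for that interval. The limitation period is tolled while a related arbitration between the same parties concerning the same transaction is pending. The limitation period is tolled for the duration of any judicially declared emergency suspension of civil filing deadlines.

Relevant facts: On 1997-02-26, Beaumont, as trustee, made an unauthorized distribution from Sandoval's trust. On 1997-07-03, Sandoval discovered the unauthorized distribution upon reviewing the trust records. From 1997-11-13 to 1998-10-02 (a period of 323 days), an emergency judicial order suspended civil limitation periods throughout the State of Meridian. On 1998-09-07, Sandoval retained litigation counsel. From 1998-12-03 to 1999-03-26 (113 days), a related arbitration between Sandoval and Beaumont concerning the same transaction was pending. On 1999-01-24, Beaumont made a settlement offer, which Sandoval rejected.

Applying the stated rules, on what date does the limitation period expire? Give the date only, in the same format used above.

Because discovery on 1997-07-03 post-dates the 1997-02-26 act, accrual under the later-of rule falls on 1997-07-03.
Adding the 18 months base period to 1997-07-03 gives a deadline of 1999-01-03, before any tolling.
The period was tolled for 323 days by the emergency suspension of filing deadlines (1997-11-13 to 1998-10-02), pushing the deadline to 1999-11-22.
Because the pending related arbitration ran from 1998-12-03 to 1999-03-26, the deadline is extended by 113 days to 2000-03-14.
None of the other events listed affects the running of the period under the stated rules.

2000-03-14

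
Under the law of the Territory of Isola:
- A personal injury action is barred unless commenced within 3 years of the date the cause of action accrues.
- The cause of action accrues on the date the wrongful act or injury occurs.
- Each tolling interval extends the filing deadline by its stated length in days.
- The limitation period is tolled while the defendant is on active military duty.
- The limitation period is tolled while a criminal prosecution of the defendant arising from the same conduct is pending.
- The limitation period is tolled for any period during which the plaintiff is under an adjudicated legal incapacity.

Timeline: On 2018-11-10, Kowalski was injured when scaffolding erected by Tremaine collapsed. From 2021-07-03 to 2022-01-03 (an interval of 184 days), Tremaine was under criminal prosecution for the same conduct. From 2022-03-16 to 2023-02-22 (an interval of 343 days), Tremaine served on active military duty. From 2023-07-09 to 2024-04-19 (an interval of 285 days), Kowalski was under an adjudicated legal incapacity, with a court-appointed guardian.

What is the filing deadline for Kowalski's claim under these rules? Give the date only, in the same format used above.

2023-04-21

The limitation period began to run on 2018-11-10.
The untolled deadline — 3 years after 2018-11-10 — is 2021-11-10.
Because the pending criminal prosecution ran from 2021-07-03 to 2022-01-03, the deadline is extended by 184 days to 2022-05-13.
The defendant's active military service from 2022-03-16 to 2023-02-22 tolled the period for 343 days, extending the deadline to 2023-04-21.
The plaintiff's legal incapacity from 2023-07-09 to 2024-04-19 began after the period had already run on 2023-04-21, so it has no tolling effect.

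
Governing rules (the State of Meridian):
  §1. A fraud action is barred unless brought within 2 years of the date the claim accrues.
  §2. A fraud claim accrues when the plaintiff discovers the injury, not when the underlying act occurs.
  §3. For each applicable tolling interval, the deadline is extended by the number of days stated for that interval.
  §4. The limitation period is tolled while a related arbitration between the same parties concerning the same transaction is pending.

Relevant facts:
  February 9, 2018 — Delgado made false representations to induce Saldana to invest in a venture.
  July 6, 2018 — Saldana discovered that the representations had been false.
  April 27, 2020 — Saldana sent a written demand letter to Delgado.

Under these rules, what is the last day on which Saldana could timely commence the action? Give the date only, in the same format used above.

The claim did not accrue until Saldana discovered the injury on July 6, 2018; the February 9, 2018 act date does not start the clock under the stated rule.
2 years from July 6, 2018 is July 6, 2020.
The other events in the timeline have no effect on the limitation period under the stated rules.

July 6, 2020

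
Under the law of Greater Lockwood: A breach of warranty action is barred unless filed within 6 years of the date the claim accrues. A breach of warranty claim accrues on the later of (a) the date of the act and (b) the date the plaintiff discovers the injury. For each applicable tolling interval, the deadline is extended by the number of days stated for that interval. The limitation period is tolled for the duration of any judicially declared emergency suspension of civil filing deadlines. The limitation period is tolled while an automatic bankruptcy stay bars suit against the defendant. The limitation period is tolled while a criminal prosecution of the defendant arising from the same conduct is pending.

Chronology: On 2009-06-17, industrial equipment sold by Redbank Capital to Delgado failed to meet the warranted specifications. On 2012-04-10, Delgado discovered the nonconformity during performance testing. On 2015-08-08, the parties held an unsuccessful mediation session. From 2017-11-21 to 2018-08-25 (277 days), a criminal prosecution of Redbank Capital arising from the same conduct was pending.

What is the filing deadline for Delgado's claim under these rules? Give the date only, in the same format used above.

Taking the later of the act (2009-06-17) and discovery (2012-04-10), the claim accrued on 2012-04-10.
Adding the 6 years base period to 2012-04-10 gives a deadline of 2018-04-10, before any tolling.
Because the pending criminal prosecution ran from 2017-11-21 to 2018-08-25, the deadline is extended by 277 days to 2019-01-12.
None of the other events listed affects the running of the period under the stated rules.

2019-01-12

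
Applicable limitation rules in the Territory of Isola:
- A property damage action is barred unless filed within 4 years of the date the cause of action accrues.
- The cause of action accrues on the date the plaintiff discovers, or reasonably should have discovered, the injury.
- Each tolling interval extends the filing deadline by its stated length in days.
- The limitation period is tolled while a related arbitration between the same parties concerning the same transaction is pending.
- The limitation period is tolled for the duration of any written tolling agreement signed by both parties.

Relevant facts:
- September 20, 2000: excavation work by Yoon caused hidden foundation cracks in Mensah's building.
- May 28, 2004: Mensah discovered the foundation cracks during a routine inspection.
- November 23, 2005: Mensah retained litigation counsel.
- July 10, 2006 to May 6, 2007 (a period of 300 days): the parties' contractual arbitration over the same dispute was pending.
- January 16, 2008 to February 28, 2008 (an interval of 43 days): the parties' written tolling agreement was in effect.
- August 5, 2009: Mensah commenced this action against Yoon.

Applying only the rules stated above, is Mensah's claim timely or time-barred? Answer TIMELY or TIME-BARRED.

Accrual is tied to discovery, so the period began on May 28, 2004 rather than on September 20, 2000 when the act occurred.
4 years from May 28, 2004 is May 28, 2008.
Because the pending related arbitration ran from July 10, 2006 to May 6, 2007, the deadline is extended by 300 days to March 24, 2009.
The period was tolled for 43 days by the written tolling agreement (January 16, 2008 to February 28, 2008), pushing the deadline to May 6, 2009.
None of the other events listed affects the running of the period under the stated rules.
Filing on August 5, 2009 missed the May 6, 2009 deadline — the action is time-barred.

TIME-BARRED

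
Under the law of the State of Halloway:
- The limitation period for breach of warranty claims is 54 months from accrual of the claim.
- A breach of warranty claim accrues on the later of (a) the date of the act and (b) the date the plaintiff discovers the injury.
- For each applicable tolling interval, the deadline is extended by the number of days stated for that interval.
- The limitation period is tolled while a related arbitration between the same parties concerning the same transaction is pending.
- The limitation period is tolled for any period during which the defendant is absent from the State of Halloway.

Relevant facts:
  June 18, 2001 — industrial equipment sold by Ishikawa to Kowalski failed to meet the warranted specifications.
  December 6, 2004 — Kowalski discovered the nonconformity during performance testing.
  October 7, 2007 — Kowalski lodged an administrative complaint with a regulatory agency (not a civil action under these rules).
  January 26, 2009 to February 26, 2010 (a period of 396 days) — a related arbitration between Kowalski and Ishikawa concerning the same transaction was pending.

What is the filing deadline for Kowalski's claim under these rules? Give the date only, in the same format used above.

Taking the later of the act (June 18, 2001) and discovery (December 6, 2004), the claim accrued on December 6, 2004.
54 months from December 6, 2004 is June 6, 2009.
Because the pending related arbitration ran from January 26, 2009 to February 26, 2010, the deadline is extended by 396 days to July 7, 2010.
None of the other events listed affects the running of the period under the stated rules.

July 7, 2010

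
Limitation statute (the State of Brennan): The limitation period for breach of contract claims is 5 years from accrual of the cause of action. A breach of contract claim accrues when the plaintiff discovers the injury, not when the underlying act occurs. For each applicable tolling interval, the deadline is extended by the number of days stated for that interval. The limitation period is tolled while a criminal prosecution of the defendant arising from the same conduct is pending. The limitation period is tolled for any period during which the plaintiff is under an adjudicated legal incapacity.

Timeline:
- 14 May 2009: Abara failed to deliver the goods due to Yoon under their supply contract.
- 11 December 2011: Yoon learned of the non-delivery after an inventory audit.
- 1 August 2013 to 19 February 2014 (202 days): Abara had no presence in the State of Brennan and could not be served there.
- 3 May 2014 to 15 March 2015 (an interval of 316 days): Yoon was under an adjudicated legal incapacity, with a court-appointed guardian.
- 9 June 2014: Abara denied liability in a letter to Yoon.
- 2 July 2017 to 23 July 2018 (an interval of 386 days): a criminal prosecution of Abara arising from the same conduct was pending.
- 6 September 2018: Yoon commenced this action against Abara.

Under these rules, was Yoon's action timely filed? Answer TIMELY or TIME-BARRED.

The claim did not accrue until Yoon discovered the injury on 11 December 2011; the 14 May 2009 act date does not start the clock under the stated rule.
5 years from 11 December 2011 is 11 December 2016.
The period was tolled for 316 days by the plaintiff's legal incapacity (3 May 2014 to 15 March 2015), pushing the deadline to 23 October 2017.
The pending criminal prosecution from 2 July 2017 to 23 July 2018 tolled the period for 386 days, extending the deadline to 13 November 2018.
Although the defendant's absence ran from 1 August 2013 to 19 February 2014, the stated rules do not make that a tolling event, so it is disregarded.
Nothing else in the chronology tolls or restarts the period.
Yoon filed on 6 September 2018, before the 13 November 2018 deadline, so the action is timely.

TIMELY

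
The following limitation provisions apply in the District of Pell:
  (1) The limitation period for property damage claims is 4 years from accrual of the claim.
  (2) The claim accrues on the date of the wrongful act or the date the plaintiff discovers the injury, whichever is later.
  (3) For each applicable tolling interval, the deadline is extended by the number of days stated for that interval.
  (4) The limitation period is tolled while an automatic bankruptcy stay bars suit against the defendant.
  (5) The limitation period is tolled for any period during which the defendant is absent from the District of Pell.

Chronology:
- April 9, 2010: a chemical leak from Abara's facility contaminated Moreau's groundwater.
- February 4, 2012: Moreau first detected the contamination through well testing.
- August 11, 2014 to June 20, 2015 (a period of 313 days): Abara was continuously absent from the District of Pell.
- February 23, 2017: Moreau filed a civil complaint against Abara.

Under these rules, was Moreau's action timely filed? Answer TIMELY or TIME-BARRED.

TIME-BARRED

Taking the later of the act (April 9, 2010) and discovery (February 4, 2012), the claim accrued on February 4, 2012.
The untolled deadline — 4 years after February 4, 2012 — is February 4, 2016.
Because the defendant's absence from the jurisdiction ran from August 11, 2014 to June 20, 2015, the deadline is extended by 313 days to December 13, 2016.
Filing on February 23, 2017 missed the December 13, 2016 deadline — the action is time-barred.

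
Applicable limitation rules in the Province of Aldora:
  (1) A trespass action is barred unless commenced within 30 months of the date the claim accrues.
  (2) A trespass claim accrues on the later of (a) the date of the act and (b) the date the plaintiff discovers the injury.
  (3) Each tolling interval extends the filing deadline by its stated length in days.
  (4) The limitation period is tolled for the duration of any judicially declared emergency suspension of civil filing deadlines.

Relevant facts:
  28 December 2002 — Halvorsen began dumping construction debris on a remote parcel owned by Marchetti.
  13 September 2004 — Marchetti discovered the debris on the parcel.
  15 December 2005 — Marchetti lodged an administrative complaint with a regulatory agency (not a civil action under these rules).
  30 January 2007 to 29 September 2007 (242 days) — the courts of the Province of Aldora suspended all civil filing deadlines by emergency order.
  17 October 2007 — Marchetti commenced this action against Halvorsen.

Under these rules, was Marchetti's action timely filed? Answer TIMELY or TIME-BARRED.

Because discovery on 13 September 2004 post-dates the 28 December 2002 act, accrual under the later-of rule falls on 13 September 2004.
The untolled deadline — 30 months after 13 September 2004 — is 13 March 2007.
Because the emergency suspension of filing deadlines ran from 30 January 2007 to 29 September 2007, the deadline is extended by 242 days to 10 November 2007.
Nothing else in the chronology tolls or restarts the period.
The 17 October 2007 filing precedes the 10 November 2007 deadline; the claim is timely.

TIMELY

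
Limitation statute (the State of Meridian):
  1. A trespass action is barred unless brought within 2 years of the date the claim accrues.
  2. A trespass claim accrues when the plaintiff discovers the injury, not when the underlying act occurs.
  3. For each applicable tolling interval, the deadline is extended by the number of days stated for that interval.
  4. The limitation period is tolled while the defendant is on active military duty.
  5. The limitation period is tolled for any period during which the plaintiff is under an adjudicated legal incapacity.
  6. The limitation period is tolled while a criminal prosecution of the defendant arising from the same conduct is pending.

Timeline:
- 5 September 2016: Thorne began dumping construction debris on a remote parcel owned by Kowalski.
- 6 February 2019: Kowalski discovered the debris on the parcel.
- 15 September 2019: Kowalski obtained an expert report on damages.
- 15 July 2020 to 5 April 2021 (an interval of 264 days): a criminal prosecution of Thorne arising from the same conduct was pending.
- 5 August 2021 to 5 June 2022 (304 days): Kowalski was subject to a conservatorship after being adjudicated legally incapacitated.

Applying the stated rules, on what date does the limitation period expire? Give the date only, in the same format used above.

The claim did not accrue until Kowalski discovered the injury on 6 February 2019; the 5 September 2016 act date does not start the clock under the stated rule.
The untolled deadline — 2 years after 6 February 2019 — is 6 February 2021.
The pending criminal prosecution from 15 July 2020 to 5 April 2021 tolled the period for 264 days, extending the deadline to 28 October 2021.
The plaintiff's legal incapacity from 5 August 2021 to 5 June 2022 tolled the period for 304 days, extending the deadline to 28 August 2022.
Nothing else in the chronology tolls or restarts the period.

28 August 2022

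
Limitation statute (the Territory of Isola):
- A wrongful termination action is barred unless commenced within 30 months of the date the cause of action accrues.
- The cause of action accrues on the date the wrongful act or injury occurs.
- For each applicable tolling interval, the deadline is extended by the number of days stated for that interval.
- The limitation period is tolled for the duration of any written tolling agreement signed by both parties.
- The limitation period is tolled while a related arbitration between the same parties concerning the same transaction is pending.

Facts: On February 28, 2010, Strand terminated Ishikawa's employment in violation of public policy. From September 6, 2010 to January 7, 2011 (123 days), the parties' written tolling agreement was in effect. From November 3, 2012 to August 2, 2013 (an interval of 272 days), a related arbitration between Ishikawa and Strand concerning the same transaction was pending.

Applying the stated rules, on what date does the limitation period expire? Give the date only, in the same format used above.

September 27, 2013

The cause of action accrued on February 28, 2010, the date of the act.
Adding the 30 months base period to February 28, 2010 gives a deadline of August 28, 2012, before any tolling.
The period was tolled for 123 days by the written tolling agreement (September 6, 2010 to January 7, 2011), pushing the deadline to December 29, 2012.
The period was tolled for 272 days by the pending related arbitration (November 3, 2012 to August 2, 2013), pushing the deadline to September 27, 2013.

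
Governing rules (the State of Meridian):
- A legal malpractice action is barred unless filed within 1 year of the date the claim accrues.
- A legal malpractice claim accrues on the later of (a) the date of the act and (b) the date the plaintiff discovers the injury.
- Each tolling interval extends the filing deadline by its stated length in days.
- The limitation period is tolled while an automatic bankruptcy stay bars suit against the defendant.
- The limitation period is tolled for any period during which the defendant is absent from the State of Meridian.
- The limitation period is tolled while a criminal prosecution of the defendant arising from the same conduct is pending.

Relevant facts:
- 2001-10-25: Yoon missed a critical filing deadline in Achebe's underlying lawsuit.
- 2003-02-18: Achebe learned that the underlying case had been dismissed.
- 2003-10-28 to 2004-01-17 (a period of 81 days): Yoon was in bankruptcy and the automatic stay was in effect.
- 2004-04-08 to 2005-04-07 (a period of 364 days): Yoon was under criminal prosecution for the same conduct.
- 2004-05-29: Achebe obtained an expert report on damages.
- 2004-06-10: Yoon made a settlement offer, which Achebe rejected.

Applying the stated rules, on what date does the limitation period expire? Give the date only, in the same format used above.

2005-05-08

The claim accrued on 2003-02-18 — the later of the 2001-10-25 act and the 2003-02-18 discovery.
1 year from 2003-02-18 is 2004-02-18.
The automatic bankruptcy stay from 2003-10-28 to 2004-01-17 tolled the period for 81 days, extending the deadline to 2004-05-09.
Because the pending criminal prosecution ran from 2004-04-08 to 2005-04-07, the deadline is extended by 364 days to 2005-05-08.
None of the other events listed affects the running of the period under the stated rules.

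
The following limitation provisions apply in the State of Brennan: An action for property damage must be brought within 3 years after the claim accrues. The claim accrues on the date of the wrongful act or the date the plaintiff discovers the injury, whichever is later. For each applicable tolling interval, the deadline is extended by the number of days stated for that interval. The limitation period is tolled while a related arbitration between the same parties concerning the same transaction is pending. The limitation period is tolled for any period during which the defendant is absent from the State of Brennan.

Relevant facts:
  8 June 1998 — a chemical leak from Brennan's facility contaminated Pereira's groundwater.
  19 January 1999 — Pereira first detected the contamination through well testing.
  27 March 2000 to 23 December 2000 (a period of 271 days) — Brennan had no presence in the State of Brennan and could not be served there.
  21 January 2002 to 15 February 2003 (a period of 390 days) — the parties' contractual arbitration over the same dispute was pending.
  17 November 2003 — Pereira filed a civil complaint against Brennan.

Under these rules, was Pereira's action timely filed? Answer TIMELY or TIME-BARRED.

TIME-BARRED

Because discovery on 19 January 1999 post-dates the 8 June 1998 act, accrual under the later-of rule falls on 19 January 1999.
3 years from 19 January 1999 is 19 January 2002.
The period was tolled for 271 days by the defendant's absence from the jurisdiction (27 March 2000 to 23 December 2000), pushing the deadline to 17 October 2002.
The pending related arbitration from 21 January 2002 to 15 February 2003 tolled the period for 390 days, extending the deadline to 11 November 2003.
Filing on 17 November 2003 missed the 11 November 2003 deadline — the action is time-barred.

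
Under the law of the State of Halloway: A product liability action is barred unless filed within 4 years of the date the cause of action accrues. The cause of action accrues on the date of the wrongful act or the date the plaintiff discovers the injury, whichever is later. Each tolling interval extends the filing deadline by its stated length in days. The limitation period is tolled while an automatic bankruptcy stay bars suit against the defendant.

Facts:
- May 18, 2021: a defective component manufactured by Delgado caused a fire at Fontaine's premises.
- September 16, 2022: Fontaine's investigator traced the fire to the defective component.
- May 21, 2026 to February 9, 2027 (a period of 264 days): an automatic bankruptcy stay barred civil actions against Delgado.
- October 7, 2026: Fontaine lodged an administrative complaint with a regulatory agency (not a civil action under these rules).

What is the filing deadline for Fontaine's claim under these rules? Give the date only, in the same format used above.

The claim accrued on September 16, 2022 — the later of the May 18, 2021 act and the September 16, 2022 discovery.
Adding the 4 years base period to September 16, 2022 gives a deadline of September 16, 2026, before any tolling.
The automatic bankruptcy stay from May 21, 2026 to February 9, 2027 tolled the period for 264 days, extending the deadline to June 7, 2027.
The other events in the timeline have no effect on the limitation period under the stated rules.

June 7, 2027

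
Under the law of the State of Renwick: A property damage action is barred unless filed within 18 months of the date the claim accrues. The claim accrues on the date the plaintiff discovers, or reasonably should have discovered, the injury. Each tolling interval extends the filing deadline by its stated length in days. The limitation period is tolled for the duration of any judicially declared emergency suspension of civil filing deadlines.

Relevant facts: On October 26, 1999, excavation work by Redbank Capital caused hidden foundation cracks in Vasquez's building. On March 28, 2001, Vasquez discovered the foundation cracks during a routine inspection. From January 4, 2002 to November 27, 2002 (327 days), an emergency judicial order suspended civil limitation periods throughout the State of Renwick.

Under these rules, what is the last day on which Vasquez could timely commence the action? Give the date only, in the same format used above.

August 21, 2003

The claim did not accrue until Vasquez discovered the injury on March 28, 2001; the October 26, 1999 act date does not start the clock under the stated rule.
Adding the 18 months base period to March 28, 2001 gives a deadline of September 28, 2002, before any tolling.
Because the emergency suspension of filing deadlines ran from January 4, 2002 to November 27, 2002, the deadline is extended by 327 days to August 21, 2003.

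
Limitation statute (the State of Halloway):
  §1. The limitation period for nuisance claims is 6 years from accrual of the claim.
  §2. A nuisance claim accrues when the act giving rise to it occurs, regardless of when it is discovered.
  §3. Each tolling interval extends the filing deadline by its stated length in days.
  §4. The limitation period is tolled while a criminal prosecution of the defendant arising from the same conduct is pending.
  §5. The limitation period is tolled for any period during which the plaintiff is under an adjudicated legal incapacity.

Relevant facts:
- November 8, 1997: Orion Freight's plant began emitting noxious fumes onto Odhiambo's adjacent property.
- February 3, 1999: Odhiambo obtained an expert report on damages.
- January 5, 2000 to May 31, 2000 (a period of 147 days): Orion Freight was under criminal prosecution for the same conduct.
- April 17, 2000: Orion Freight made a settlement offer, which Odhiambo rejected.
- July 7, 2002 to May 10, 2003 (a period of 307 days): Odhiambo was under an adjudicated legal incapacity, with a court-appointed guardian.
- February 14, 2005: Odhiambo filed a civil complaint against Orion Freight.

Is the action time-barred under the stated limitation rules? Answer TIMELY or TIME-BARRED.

The claim accrued on November 8, 1997, when the wrongful act occurred.
The untolled deadline — 6 years after November 8, 1997 — is November 8, 2003.
The period was tolled for 147 days by the pending criminal prosecution (January 5, 2000 to May 31, 2000), pushing the deadline to April 3, 2004.
The period was tolled for 307 days by the plaintiff's legal incapacity (July 7, 2002 to May 10, 2003), pushing the deadline to February 4, 2005.
Nothing else in the chronology tolls or restarts the period.
The February 14, 2005 filing falls after the February 4, 2005 deadline; the claim is time-barred.

TIME-BARRED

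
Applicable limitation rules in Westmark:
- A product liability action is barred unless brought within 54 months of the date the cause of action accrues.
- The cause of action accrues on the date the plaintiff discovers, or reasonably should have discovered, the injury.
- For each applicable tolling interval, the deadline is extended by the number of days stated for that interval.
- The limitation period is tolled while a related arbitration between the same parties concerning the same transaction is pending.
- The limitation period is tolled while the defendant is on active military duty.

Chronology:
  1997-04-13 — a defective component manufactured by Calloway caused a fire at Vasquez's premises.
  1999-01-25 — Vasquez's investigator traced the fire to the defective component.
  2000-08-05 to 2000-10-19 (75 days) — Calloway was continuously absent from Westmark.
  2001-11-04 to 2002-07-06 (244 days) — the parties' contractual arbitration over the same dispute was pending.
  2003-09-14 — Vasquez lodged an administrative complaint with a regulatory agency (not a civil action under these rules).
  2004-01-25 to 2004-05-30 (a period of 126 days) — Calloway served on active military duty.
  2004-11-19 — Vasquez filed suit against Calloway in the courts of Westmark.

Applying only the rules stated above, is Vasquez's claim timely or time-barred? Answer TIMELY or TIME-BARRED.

TIME-BARRED

Under the discovery rule, the claim accrued on 1999-01-25, when Vasquez discovered the injury — not on the 1997-04-13 date of the underlying act.
Adding the 54 months base period to 1999-01-25 gives a deadline of 2003-07-25, before any tolling.
The period was tolled for 244 days by the pending related arbitration (2001-11-04 to 2002-07-06), pushing the deadline to 2004-03-25.
The period was tolled for 126 days by the defendant's active military service (2004-01-25 to 2004-05-30), pushing the deadline to 2004-07-29.
No stated provision tolls the period for the defendant's absence, so the interval from 2000-08-05 to 2000-10-19 has no effect on the deadline.
Nothing else in the chronology tolls or restarts the period.
Vasquez filed on 2004-11-19, after the 2004-07-29 deadline, so the action is time-barred.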